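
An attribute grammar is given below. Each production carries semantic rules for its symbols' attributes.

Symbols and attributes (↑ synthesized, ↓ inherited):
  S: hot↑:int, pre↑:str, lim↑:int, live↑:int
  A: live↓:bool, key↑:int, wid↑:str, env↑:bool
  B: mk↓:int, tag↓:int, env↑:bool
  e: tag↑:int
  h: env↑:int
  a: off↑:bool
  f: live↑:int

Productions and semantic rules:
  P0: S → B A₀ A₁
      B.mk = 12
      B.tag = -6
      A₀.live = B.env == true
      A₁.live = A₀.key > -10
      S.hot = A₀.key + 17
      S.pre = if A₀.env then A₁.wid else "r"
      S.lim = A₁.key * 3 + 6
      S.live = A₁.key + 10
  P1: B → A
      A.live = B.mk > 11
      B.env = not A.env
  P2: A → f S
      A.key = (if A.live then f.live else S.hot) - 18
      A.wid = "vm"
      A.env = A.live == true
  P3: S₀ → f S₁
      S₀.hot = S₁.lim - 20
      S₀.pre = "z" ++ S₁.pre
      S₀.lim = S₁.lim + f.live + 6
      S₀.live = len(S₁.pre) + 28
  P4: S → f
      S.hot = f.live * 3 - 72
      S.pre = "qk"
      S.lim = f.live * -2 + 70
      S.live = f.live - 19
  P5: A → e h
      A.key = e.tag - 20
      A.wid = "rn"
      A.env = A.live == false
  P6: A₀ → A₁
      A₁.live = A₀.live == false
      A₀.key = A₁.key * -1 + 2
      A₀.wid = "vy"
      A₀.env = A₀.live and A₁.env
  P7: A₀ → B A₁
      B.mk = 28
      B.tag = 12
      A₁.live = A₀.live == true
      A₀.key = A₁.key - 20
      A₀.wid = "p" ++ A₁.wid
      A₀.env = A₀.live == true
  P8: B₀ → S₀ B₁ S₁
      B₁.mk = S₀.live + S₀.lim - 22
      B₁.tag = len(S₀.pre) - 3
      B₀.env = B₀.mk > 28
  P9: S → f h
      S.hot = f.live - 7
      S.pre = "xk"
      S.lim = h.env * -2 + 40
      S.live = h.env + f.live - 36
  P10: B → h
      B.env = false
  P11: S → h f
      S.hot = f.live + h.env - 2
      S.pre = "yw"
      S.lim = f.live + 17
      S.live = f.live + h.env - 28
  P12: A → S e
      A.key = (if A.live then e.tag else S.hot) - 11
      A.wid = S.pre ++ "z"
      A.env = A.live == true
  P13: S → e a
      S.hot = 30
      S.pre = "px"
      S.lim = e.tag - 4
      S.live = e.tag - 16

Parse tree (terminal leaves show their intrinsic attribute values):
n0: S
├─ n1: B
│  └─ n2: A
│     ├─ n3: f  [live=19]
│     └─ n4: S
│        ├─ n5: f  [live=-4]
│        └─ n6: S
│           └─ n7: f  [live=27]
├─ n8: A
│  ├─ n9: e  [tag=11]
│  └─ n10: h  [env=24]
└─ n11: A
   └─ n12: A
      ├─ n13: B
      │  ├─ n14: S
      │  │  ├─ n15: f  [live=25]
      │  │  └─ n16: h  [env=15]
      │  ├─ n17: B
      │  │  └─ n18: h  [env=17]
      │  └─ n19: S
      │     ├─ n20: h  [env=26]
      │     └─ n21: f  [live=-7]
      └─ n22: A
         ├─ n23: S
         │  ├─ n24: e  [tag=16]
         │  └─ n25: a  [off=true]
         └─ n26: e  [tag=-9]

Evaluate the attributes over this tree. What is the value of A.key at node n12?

1. n1.mk = 12  [12]
2. n1.tag = -6  [-6]
3. n2.live = true  [B.mk > 11]
4. n3.live = 19  [terminal]
5. n5.live = -4  [terminal]
6. n7.live = 27  [terminal]
7. n6.hot = 9  [f.live * 3 - 72]
8. n6.pre = "qk"  ["qk"]
9. n6.lim = 16  [f.live * -2 + 70]
10. n6.live = 8  [f.live - 19]
11. n4.hot = -4  [S₁.lim - 20]
12. n4.pre = "zqk"  ["z" ++ S₁.pre]
13. n4.lim = 18  [S₁.lim + f.live + 6]
14. n4.live = 30  [len(S₁.pre) + 28]
15. n2.key = 1  [(if A.live then f.live else S.hot) - 18]
16. n2.wid = "vm"  ["vm"]
17. n2.env = true  [A.live == true]
18. n1.env = false  [not A.env]
19. n8.live = false  [B.env == true]
20. n9.tag = 11  [terminal]
21. n10.env = 24  [terminal]
22. n8.key = -9  [e.tag - 20]
23. n8.wid = "rn"  ["rn"]
24. n8.env = true  [A.live == false]
25. n11.live = true  [A₀.key > -10]
26. n12.live = false  [A₀.live == false]
27. n13.mk = 28  [28]
28. n13.tag = 12  [12]
29. n15.live = 25  [terminal]
30. n16.env = 15  [terminal]
31. n14.hot = 18  [f.live - 7]
32. n14.pre = "xk"  ["xk"]
33. n14.lim = 10  [h.env * -2 + 40]
34. n14.live = 4  [h.env + f.live - 36]
35. n17.mk = -8  [S₀.live + S₀.lim - 22]
36. n17.tag = -1  [len(S₀.pre) - 3]
37. n18.env = 17  [terminal]
38. n17.env = false  [false]
39. n20.env = 26  [terminal]
40. n21.live = -7  [terminal]
41. n19.hot = 17  [f.live + h.env - 2]
42. n19.pre = "yw"  ["yw"]
43. n19.lim = 10  [f.live + 17]
44. n19.live = -9  [f.live + h.env - 28]
45. n13.env = false  [B₀.mk > 28]
46. n22.live = false  [A₀.live == true]
47. n24.tag = 16  [terminal]
48. n25.off = true  [terminal]
49. n23.hot = 30  [30]
50. n23.pre = "px"  ["px"]
51. n23.lim = 12  [e.tag - 4]
52. n23.live = 0  [e.tag - 16]
53. n26.tag = -9  [terminal]
54. n22.key = 19  [(if A.live then e.tag else S.hot) - 11]
55. n22.wid = "pxz"  [S.pre ++ "z"]
56. n22.env = false  [A.live == true]
57. n12.key = -1  [A₁.key - 20]
58. n12.wid = "ppxz"  ["p" ++ A₁.wid]
59. n12.env = false  [A₀.live == true]
60. n11.key = 3  [A₁.key * -1 + 2]
61. n11.wid = "vy"  ["vy"]
62. n11.env = false  [A₀.live and A₁.env]
63. n0.hot = 8  [A₀.key + 17]
64. n0.pre = "vy"  [if A₀.env then A₁.wid else "r"]
65. n0.lim = 15  [A₁.key * 3 + 6]
66. n0.live = 13  [A₁.key + 10]

-1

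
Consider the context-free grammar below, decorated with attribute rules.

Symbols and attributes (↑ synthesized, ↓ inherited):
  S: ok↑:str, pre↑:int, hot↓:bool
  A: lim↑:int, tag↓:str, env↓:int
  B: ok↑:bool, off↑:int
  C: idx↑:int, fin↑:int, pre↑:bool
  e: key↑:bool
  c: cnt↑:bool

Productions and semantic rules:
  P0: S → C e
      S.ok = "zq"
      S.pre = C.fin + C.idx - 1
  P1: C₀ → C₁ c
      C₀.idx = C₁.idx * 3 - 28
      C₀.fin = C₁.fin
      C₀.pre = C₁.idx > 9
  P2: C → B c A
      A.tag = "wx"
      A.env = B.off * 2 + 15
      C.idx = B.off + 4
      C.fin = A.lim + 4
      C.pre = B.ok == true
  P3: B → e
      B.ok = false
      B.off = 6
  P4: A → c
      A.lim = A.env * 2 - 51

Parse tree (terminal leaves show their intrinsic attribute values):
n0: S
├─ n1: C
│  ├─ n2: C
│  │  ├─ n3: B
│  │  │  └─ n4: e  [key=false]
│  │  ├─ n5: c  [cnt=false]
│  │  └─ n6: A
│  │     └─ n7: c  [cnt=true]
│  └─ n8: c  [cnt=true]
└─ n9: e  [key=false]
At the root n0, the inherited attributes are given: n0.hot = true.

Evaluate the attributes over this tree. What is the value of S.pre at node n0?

8

1. n0.hot = true  [given at root]
2. n4.key = false  [terminal]
3. n3.ok = false  [false]
4. n3.off = 6  [6]
5. n5.cnt = false  [terminal]
6. n6.tag = "wx"  ["wx"]
7. n6.env = 27  [B.off * 2 + 15]
8. n7.cnt = true  [terminal]
9. n6.lim = 3  [A.env * 2 - 51]
10. n2.idx = 10  [B.off + 4]
11. n2.fin = 7  [A.lim + 4]
12. n2.pre = false  [B.ok == true]
13. n8.cnt = true  [terminal]
14. n1.idx = 2  [C₁.idx * 3 - 28]
15. n1.fin = 7  [C₁.fin]
16. n1.pre = true  [C₁.idx > 9]
17. n9.key = false  [terminal]
18. n0.ok = "zq"  ["zq"]
19. n0.pre = 8  [C.fin + C.idx - 1]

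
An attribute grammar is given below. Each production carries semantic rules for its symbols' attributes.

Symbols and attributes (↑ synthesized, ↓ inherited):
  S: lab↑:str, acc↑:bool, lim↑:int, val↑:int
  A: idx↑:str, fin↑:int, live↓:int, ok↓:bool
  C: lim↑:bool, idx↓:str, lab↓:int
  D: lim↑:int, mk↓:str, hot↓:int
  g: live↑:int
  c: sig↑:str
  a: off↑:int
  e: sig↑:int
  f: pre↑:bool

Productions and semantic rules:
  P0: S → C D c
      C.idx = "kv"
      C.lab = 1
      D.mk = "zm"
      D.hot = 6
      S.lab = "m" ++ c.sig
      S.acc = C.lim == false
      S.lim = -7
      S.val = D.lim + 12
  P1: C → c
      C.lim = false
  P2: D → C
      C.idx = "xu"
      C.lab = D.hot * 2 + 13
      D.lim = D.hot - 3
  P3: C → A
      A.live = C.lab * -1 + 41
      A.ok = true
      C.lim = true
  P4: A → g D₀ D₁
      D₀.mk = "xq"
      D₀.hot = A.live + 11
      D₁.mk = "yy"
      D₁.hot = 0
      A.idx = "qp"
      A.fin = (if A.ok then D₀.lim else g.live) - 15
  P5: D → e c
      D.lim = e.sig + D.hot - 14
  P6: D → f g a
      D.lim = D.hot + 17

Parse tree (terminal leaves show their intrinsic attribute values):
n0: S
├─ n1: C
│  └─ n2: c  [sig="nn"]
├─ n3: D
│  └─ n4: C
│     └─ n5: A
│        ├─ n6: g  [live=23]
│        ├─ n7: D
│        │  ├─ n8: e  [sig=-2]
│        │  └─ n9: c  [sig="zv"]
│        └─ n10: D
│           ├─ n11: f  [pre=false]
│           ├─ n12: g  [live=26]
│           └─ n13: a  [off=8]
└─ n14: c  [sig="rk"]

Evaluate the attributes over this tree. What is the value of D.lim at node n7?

1. n1.idx = "kv"  ["kv"]
2. n1.lab = 1  [1]
3. n2.sig = "nn"  [terminal]
4. n1.lim = false  [false]
5. n3.mk = "zm"  ["zm"]
6. n3.hot = 6  [6]
7. n4.idx = "xu"  ["xu"]
8. n4.lab = 25  [D.hot * 2 + 13]
9. n5.live = 16  [C.lab * -1 + 41]
10. n5.ok = true  [true]
11. n6.live = 23  [terminal]
12. n7.mk = "xq"  ["xq"]
13. n7.hot = 27  [A.live + 11]
14. n8.sig = -2  [terminal]
15. n9.sig = "zv"  [terminal]
16. n7.lim = 11  [e.sig + D.hot - 14]
17. n10.mk = "yy"  ["yy"]
18. n10.hot = 0  [0]
19. n11.pre = false  [terminal]
20. n12.live = 26  [terminal]
21. n13.off = 8  [terminal]
22. n10.lim = 17  [D.hot + 17]
23. n5.idx = "qp"  ["qp"]
24. n5.fin = -4  [(if A.ok then D₀.lim else g.live) - 15]
25. n4.lim = true  [true]
26. n3.lim = 3  [D.hot - 3]
27. n14.sig = "rk"  [terminal]
28. n0.lab = "mrk"  ["m" ++ c.sig]
29. n0.acc = true  [C.lim == false]
30. n0.lim = -7  [-7]
31. n0.val = 15  [D.lim + 12]

11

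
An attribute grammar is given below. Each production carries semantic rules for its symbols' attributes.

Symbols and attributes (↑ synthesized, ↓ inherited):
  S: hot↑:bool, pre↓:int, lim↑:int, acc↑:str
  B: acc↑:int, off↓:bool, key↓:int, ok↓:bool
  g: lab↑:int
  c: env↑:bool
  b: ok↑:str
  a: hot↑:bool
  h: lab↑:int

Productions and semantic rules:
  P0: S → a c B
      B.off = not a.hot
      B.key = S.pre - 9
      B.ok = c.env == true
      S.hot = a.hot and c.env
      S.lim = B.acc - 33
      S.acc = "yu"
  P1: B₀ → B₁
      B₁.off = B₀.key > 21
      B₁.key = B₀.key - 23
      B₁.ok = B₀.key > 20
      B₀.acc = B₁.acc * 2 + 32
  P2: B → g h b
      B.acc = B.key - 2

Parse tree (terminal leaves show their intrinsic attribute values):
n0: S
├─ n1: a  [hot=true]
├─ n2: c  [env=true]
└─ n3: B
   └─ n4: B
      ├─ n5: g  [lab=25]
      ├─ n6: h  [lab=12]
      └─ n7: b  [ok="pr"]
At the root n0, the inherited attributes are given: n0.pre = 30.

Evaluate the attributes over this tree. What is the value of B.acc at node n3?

1. n0.pre = 30  [given at root]
2. n1.hot = true  [terminal]
3. n2.env = true  [terminal]
4. n3.off = false  [not a.hot]
5. n3.key = 21  [S.pre - 9]
6. n3.ok = true  [c.env == true]
7. n4.off = false  [B₀.key > 21]
8. n4.key = -2  [B₀.key - 23]
9. n4.ok = true  [B₀.key > 20]
10. n5.lab = 25  [terminal]
11. n6.lab = 12  [terminal]
12. n7.ok = "pr"  [terminal]
13. n4.acc = -4  [B.key - 2]
14. n3.acc = 24  [B₁.acc * 2 + 32]
15. n0.hot = true  [a.hot and c.env]
16. n0.lim = -9  [B.acc - 33]
17. n0.acc = "yu"  ["yu"]

24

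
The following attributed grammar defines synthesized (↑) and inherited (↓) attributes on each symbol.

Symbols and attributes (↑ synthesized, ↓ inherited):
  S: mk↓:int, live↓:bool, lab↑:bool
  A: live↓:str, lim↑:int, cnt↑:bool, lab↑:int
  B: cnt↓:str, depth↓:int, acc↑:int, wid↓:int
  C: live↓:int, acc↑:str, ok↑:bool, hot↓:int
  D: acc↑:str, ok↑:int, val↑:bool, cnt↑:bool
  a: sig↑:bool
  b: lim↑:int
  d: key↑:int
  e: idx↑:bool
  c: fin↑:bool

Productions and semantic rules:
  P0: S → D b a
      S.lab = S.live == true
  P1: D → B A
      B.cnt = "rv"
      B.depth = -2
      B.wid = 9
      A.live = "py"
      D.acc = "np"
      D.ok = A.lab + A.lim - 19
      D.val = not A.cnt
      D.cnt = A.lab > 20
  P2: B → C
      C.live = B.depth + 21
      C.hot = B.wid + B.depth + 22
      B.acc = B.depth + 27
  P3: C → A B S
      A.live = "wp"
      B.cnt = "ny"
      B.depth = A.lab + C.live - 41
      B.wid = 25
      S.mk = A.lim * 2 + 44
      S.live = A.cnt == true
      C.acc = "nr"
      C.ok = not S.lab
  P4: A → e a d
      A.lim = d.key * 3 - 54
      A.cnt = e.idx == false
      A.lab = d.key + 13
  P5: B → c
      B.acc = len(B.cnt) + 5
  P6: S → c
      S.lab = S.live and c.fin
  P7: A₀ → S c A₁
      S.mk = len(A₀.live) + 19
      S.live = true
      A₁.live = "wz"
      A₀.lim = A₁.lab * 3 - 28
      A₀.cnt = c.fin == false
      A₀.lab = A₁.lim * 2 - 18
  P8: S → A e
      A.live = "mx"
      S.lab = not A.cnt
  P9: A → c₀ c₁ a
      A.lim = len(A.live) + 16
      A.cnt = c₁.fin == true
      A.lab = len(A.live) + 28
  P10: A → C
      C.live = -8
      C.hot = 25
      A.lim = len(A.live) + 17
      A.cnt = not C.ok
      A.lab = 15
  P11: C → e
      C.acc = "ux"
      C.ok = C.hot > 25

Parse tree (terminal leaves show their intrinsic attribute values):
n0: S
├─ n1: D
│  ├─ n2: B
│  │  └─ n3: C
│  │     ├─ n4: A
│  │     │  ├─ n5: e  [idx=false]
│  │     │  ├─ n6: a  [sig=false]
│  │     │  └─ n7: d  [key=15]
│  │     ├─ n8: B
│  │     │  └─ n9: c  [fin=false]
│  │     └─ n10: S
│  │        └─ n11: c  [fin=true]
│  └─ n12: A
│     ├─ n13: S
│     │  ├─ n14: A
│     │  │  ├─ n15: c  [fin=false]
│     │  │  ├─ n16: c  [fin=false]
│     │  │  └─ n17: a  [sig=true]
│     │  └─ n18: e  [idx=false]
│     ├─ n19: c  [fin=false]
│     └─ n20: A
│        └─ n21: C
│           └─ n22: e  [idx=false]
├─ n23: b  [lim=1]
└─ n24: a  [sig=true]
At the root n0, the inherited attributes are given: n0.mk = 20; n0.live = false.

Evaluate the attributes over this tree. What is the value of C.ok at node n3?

1. n0.mk = 20  [given at root]
2. n0.live = false  [given at root]
3. n2.cnt = "rv"  ["rv"]
4. n2.depth = -2  [-2]
5. n2.wid = 9  [9]
6. n3.live = 19  [B.depth + 21]
7. n3.hot = 29  [B.wid + B.depth + 22]
8. n4.live = "wp"  ["wp"]
9. n5.idx = false  [terminal]
10. n6.sig = false  [terminal]
11. n7.key = 15  [terminal]
12. n4.lim = -9  [d.key * 3 - 54]
13. n4.cnt = true  [e.idx == false]
14. n4.lab = 28  [d.key + 13]
15. n8.cnt = "ny"  ["ny"]
16. n8.depth = 6  [A.lab + C.live - 41]
17. n8.wid = 25  [25]
18. n9.fin = false  [terminal]
19. n8.acc = 7  [len(B.cnt) + 5]
20. n10.mk = 26  [A.lim * 2 + 44]
21. n10.live = true  [A.cnt == true]
22. n11.fin = true  [terminal]
23. n10.lab = true  [S.live and c.fin]
24. n3.acc = "nr"  ["nr"]
25. n3.ok = false  [not S.lab]
26. n2.acc = 25  [B.depth + 27]
27. n12.live = "py"  ["py"]
28. n13.mk = 21  [len(A₀.live) + 19]
29. n13.live = true  [true]
30. n14.live = "mx"  ["mx"]
31. n15.fin = false  [terminal]
32. n16.fin = false  [terminal]
33. n17.sig = true  [terminal]
34. n14.lim = 18  [len(A.live) + 16]
35. n14.cnt = false  [c₁.fin == true]
36. n14.lab = 30  [len(A.live) + 28]
37. n18.idx = false  [terminal]
38. n13.lab = true  [not A.cnt]
39. n19.fin = false  [terminal]
40. n20.live = "wz"  ["wz"]
41. n21.live = -8  [-8]
42. n21.hot = 25  [25]
43. n22.idx = false  [terminal]
44. n21.acc = "ux"  ["ux"]
45. n21.ok = false  [C.hot > 25]
46. n20.lim = 19  [len(A.live) + 17]
47. n20.cnt = true  [not C.ok]
48. n20.lab = 15  [15]
49. n12.lim = 17  [A₁.lab * 3 - 28]
50. n12.cnt = true  [c.fin == false]
51. n12.lab = 20  [A₁.lim * 2 - 18]
52. n1.acc = "np"  ["np"]
53. n1.ok = 18  [A.lab + A.lim - 19]
54. n1.val = false  [not A.cnt]
55. n1.cnt = false  [A.lab > 20]
56. n23.lim = 1  [terminal]
57. n24.sig = true  [terminal]
58. n0.lab = false  [S.live == true]

false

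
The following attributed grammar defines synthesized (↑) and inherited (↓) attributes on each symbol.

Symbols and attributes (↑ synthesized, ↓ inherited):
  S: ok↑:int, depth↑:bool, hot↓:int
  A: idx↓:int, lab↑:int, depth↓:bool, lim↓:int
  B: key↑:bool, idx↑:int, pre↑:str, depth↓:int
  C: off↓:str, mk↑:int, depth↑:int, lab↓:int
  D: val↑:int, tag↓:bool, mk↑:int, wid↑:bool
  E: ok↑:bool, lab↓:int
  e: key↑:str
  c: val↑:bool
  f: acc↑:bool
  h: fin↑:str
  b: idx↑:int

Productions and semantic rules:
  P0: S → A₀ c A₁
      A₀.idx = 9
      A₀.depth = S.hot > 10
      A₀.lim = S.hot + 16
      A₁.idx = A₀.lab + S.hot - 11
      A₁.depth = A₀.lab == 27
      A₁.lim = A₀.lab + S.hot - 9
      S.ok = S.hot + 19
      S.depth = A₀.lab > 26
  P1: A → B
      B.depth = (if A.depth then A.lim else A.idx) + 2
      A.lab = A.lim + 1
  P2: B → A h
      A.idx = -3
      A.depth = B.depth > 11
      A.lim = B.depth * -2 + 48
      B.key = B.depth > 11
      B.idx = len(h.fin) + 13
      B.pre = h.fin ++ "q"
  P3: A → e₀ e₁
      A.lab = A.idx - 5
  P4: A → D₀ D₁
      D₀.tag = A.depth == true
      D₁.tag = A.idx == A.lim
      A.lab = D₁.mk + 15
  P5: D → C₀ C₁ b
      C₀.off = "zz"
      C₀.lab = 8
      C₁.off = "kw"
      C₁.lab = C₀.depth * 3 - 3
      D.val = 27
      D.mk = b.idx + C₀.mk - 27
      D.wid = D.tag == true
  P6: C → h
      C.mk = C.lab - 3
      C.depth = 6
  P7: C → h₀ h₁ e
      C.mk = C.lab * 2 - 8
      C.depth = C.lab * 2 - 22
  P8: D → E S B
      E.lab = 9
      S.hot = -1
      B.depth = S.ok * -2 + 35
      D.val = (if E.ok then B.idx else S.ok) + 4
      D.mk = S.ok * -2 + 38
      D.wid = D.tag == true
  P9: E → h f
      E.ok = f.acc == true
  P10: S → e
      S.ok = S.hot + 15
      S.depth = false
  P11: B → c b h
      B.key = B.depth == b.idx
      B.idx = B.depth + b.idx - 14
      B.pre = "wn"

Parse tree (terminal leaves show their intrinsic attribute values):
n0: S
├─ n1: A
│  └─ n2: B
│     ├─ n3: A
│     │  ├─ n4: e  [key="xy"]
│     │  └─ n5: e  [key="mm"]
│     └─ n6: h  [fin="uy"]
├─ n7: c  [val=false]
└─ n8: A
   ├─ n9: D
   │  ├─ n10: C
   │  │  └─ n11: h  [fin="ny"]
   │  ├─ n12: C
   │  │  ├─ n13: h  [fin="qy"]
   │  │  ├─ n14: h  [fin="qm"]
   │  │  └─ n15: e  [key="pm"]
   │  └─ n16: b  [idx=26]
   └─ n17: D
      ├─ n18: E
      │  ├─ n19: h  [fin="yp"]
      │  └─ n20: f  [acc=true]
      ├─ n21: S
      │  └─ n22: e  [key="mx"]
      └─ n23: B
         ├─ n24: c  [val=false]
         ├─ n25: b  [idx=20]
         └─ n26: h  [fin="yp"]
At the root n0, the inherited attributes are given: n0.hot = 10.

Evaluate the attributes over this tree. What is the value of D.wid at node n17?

false

1. n0.hot = 10  [given at root]
2. n1.idx = 9  [9]
3. n1.depth = false  [S.hot > 10]
4. n1.lim = 26  [S.hot + 16]
5. n2.depth = 11  [(if A.depth then A.lim else A.idx) + 2]
6. n3.idx = -3  [-3]
7. n3.depth = false  [B.depth > 11]
8. n3.lim = 26  [B.depth * -2 + 48]
9. n4.key = "xy"  [terminal]
10. n5.key = "mm"  [terminal]
11. n3.lab = -8  [A.idx - 5]
12. n6.fin = "uy"  [terminal]
13. n2.key = false  [B.depth > 11]
14. n2.idx = 15  [len(h.fin) + 13]
15. n2.pre = "uyq"  [h.fin ++ "q"]
16. n1.lab = 27  [A.lim + 1]
17. n7.val = false  [terminal]
18. n8.idx = 26  [A₀.lab + S.hot - 11]
19. n8.depth = true  [A₀.lab == 27]
20. n8.lim = 28  [A₀.lab + S.hot - 9]
21. n9.tag = true  [A.depth == true]
22. n10.off = "zz"  ["zz"]
23. n10.lab = 8  [8]
24. n11.fin = "ny"  [terminal]
25. n10.mk = 5  [C.lab - 3]
26. n10.depth = 6  [6]
27. n12.off = "kw"  ["kw"]
28. n12.lab = 15  [C₀.depth * 3 - 3]
29. n13.fin = "qy"  [terminal]
30. n14.fin = "qm"  [terminal]
31. n15.key = "pm"  [terminal]
32. n12.mk = 22  [C.lab * 2 - 8]
33. n12.depth = 8  [C.lab * 2 - 22]
34. n16.idx = 26  [terminal]
35. n9.val = 27  [27]
36. n9.mk = 4  [b.idx + C₀.mk - 27]
37. n9.wid = true  [D.tag == true]
38. n17.tag = false  [A.idx == A.lim]
39. n18.lab = 9  [9]
40. n19.fin = "yp"  [terminal]
41. n20.acc = true  [terminal]
42. n18.ok = true  [f.acc == true]
43. n21.hot = -1  [-1]
44. n22.key = "mx"  [terminal]
45. n21.ok = 14  [S.hot + 15]
46. n21.depth = false  [false]
47. n23.depth = 7  [S.ok * -2 + 35]
48. n24.val = false  [terminal]
49. n25.idx = 20  [terminal]
50. n26.fin = "yp"  [terminal]
51. n23.key = false  [B.depth == b.idx]
52. n23.idx = 13  [B.depth + b.idx - 14]
53. n23.pre = "wn"  ["wn"]
54. n17.val = 17  [(if E.ok then B.idx else S.ok) + 4]
55. n17.mk = 10  [S.ok * -2 + 38]
56. n17.wid = false  [D.tag == true]
57. n8.lab = 25  [D₁.mk + 15]
58. n0.ok = 29  [S.hot + 19]
59. n0.depth = true  [A₀.lab > 26]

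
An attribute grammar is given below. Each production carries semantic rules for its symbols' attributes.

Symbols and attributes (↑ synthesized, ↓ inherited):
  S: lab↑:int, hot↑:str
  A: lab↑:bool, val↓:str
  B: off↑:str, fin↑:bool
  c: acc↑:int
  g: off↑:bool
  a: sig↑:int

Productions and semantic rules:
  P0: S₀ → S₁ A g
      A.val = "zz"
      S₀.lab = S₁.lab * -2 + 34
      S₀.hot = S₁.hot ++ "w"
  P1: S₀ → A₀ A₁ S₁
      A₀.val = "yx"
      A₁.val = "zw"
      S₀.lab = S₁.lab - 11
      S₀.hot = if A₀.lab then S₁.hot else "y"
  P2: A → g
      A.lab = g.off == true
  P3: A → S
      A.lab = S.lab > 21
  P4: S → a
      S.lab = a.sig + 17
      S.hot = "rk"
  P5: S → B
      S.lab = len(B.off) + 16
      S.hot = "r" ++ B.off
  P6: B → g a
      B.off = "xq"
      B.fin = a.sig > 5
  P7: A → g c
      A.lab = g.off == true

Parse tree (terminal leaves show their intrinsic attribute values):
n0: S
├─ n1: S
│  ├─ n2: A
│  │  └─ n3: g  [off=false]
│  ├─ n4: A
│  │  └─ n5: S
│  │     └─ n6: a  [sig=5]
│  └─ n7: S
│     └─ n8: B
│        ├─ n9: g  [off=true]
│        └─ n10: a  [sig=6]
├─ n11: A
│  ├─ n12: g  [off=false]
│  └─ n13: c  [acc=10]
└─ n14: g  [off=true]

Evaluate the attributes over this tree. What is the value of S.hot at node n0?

"yw"

1. n2.val = "yx"  ["yx"]
2. n3.off = false  [terminal]
3. n2.lab = false  [g.off == true]
4. n4.val = "zw"  ["zw"]
5. n6.sig = 5  [terminal]
6. n5.lab = 22  [a.sig + 17]
7. n5.hot = "rk"  ["rk"]
8. n4.lab = true  [S.lab > 21]
9. n9.off = true  [terminal]
10. n10.sig = 6  [terminal]
11. n8.off = "xq"  ["xq"]
12. n8.fin = true  [a.sig > 5]
13. n7.lab = 18  [len(B.off) + 16]
14. n7.hot = "rxq"  ["r" ++ B.off]
15. n1.lab = 7  [S₁.lab - 11]
16. n1.hot = "y"  [if A₀.lab then S₁.hot else "y"]
17. n11.val = "zz"  ["zz"]
18. n12.off = false  [terminal]
19. n13.acc = 10  [terminal]
20. n11.lab = false  [g.off == true]
21. n14.off = true  [terminal]
22. n0.lab = 20  [S₁.lab * -2 + 34]
23. n0.hot = "yw"  [S₁.hot ++ "w"]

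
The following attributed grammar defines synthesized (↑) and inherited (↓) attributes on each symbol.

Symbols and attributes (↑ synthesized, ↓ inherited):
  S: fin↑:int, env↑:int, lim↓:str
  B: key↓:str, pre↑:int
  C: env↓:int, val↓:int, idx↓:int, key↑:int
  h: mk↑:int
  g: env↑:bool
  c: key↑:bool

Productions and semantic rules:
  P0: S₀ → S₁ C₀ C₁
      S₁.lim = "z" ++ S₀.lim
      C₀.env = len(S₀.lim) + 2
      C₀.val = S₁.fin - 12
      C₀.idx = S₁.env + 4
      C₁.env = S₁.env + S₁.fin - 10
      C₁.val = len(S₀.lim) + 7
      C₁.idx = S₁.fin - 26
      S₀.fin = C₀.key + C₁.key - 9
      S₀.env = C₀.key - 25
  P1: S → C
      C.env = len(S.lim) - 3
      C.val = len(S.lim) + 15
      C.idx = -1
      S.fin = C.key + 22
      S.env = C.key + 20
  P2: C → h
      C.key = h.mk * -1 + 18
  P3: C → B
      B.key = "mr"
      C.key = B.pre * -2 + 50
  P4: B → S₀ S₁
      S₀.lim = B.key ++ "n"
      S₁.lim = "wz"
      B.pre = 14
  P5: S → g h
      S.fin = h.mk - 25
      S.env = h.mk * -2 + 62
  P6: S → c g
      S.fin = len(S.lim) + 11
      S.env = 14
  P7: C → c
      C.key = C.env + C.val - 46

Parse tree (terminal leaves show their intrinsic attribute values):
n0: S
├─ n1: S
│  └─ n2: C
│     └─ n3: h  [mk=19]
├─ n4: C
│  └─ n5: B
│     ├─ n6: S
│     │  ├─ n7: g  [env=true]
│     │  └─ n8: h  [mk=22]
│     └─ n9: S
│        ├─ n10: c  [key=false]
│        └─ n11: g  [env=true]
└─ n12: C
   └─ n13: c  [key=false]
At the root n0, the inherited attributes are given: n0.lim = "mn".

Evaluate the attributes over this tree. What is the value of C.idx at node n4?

1. n0.lim = "mn"  [given at root]
2. n1.lim = "zmn"  ["z" ++ S₀.lim]
3. n2.env = 0  [len(S.lim) - 3]
4. n2.val = 18  [len(S.lim) + 15]
5. n2.idx = -1  [-1]
6. n3.mk = 19  [terminal]
7. n2.key = -1  [h.mk * -1 + 18]
8. n1.fin = 21  [C.key + 22]
9. n1.env = 19  [C.key + 20]
10. n4.env = 4  [len(S₀.lim) + 2]
11. n4.val = 9  [S₁.fin - 12]
12. n4.idx = 23  [S₁.env + 4]
13. n5.key = "mr"  ["mr"]
14. n6.lim = "mrn"  [B.key ++ "n"]
15. n7.env = true  [terminal]
16. n8.mk = 22  [terminal]
17. n6.fin = -3  [h.mk - 25]
18. n6.env = 18  [h.mk * -2 + 62]
19. n9.lim = "wz"  ["wz"]
20. n10.key = false  [terminal]
21. n11.env = true  [terminal]
22. n9.fin = 13  [len(S.lim) + 11]
23. n9.env = 14  [14]
24. n5.pre = 14  [14]
25. n4.key = 22  [B.pre * -2 + 50]
26. n12.env = 30  [S₁.env + S₁.fin - 10]
27. n12.val = 9  [len(S₀.lim) + 7]
28. n12.idx = -5  [S₁.fin - 26]
29. n13.key = false  [terminal]
30. n12.key = -7  [C.env + C.val - 46]
31. n0.fin = 6  [C₀.key + C₁.key - 9]
32. n0.env = -3  [C₀.key - 25]

23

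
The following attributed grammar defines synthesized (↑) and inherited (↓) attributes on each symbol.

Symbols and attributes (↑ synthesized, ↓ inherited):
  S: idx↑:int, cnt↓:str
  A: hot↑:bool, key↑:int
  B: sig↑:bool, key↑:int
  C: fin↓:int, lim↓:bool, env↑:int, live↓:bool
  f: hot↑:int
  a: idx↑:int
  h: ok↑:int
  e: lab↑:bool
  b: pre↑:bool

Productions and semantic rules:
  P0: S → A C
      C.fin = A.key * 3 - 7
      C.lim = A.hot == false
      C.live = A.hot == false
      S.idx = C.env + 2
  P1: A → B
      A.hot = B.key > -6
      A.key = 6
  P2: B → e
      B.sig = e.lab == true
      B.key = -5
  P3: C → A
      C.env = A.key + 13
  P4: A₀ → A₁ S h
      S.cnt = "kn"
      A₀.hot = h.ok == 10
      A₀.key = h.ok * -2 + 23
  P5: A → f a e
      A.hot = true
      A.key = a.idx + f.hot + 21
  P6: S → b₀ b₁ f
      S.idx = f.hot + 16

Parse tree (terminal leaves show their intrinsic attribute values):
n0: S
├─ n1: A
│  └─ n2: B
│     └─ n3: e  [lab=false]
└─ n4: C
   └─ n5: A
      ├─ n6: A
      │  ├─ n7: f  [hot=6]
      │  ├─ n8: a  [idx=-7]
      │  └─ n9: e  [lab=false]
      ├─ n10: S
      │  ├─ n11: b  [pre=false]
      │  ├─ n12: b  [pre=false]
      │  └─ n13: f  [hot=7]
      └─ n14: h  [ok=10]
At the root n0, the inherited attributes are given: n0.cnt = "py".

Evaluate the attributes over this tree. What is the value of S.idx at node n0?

18

1. n0.cnt = "py"  [given at root]
2. n3.lab = false  [terminal]
3. n2.sig = false  [e.lab == true]
4. n2.key = -5  [-5]
5. n1.hot = true  [B.key > -6]
6. n1.key = 6  [6]
7. n4.fin = 11  [A.key * 3 - 7]
8. n4.lim = false  [A.hot == false]
9. n4.live = false  [A.hot == false]
10. n7.hot = 6  [terminal]
11. n8.idx = -7  [terminal]
12. n9.lab = false  [terminal]
13. n6.hot = true  [true]
14. n6.key = 20  [a.idx + f.hot + 21]
15. n10.cnt = "kn"  ["kn"]
16. n11.pre = false  [terminal]
17. n12.pre = false  [terminal]
18. n13.hot = 7  [terminal]
19. n10.idx = 23  [f.hot + 16]
20. n14.ok = 10  [terminal]
21. n5.hot = true  [h.ok == 10]
22. n5.key = 3  [h.ok * -2 + 23]
23. n4.env = 16  [A.key + 13]
24. n0.idx = 18  [C.env + 2]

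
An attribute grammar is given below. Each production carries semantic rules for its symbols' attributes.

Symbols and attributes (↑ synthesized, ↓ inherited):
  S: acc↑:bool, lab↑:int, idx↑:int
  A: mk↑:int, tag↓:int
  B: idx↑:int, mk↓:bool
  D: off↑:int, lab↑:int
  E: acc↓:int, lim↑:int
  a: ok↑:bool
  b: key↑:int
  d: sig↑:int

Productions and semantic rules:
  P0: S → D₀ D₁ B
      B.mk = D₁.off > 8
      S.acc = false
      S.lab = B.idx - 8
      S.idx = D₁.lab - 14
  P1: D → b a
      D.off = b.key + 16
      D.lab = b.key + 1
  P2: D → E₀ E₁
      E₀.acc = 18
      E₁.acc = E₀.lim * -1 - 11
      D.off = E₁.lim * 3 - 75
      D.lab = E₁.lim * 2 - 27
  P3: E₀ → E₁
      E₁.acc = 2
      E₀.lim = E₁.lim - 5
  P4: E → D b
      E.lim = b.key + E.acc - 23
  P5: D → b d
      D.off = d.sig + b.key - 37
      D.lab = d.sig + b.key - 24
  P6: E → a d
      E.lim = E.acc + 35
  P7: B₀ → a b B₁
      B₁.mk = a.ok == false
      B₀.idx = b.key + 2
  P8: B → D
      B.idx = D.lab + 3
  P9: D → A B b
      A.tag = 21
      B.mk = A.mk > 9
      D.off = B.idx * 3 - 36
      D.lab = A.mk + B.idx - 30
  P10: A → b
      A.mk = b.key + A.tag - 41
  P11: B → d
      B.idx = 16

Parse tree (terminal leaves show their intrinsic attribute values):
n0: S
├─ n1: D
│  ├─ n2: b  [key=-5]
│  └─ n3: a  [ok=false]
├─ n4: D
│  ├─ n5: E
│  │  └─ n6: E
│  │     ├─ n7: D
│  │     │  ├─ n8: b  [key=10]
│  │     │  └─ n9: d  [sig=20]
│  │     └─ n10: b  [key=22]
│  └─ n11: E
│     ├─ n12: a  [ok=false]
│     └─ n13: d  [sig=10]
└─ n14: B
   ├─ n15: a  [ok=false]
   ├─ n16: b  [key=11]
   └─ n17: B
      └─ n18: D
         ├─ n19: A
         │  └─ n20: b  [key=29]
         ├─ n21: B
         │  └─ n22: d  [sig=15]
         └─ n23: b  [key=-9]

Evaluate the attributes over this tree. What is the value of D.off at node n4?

9

1. n2.key = -5  [terminal]
2. n3.ok = false  [terminal]
3. n1.off = 11  [b.key + 16]
4. n1.lab = -4  [b.key + 1]
5. n5.acc = 18  [18]
6. n6.acc = 2  [2]
7. n8.key = 10  [terminal]
8. n9.sig = 20  [terminal]
9. n7.off = -7  [d.sig + b.key - 37]
10. n7.lab = 6  [d.sig + b.key - 24]
11. n10.key = 22  [terminal]
12. n6.lim = 1  [b.key + E.acc - 23]
13. n5.lim = -4  [E₁.lim - 5]
14. n11.acc = -7  [E₀.lim * -1 - 11]
15. n12.ok = false  [terminal]
16. n13.sig = 10  [terminal]
17. n11.lim = 28  [E.acc + 35]
18. n4.off = 9  [E₁.lim * 3 - 75]
19. n4.lab = 29  [E₁.lim * 2 - 27]
20. n14.mk = true  [D₁.off > 8]
21. n15.ok = false  [terminal]
22. n16.key = 11  [terminal]
23. n17.mk = true  [a.ok == false]
24. n19.tag = 21  [21]
25. n20.key = 29  [terminal]
26. n19.mk = 9  [b.key + A.tag - 41]
27. n21.mk = false  [A.mk > 9]
28. n22.sig = 15  [terminal]
29. n21.idx = 16  [16]
30. n23.key = -9  [terminal]
31. n18.off = 12  [B.idx * 3 - 36]
32. n18.lab = -5  [A.mk + B.idx - 30]
33. n17.idx = -2  [D.lab + 3]
34. n14.idx = 13  [b.key + 2]
35. n0.acc = false  [false]
36. n0.lab = 5  [B.idx - 8]
37. n0.idx = 15  [D₁.lab - 14]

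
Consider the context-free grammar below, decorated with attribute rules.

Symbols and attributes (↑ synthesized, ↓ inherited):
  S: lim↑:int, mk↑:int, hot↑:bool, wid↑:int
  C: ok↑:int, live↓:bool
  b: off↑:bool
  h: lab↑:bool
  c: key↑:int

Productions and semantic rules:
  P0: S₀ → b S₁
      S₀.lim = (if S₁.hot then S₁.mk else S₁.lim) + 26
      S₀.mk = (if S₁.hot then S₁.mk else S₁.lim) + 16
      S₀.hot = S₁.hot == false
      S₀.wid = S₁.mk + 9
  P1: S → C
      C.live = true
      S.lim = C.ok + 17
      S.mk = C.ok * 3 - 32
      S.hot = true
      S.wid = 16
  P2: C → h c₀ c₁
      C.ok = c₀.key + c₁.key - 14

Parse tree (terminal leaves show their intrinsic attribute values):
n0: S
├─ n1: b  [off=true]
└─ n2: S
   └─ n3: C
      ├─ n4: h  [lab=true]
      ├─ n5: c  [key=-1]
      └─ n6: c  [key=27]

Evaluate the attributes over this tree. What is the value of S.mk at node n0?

20

1. n1.off = true  [terminal]
2. n3.live = true  [true]
3. n4.lab = true  [terminal]
4. n5.key = -1  [terminal]
5. n6.key = 27  [terminal]
6. n3.ok = 12  [c₀.key + c₁.key - 14]
7. n2.lim = 29  [C.ok + 17]
8. n2.mk = 4  [C.ok * 3 - 32]
9. n2.hot = true  [true]
10. n2.wid = 16  [16]
11. n0.lim = 30  [(if S₁.hot then S₁.mk else S₁.lim) + 26]
12. n0.mk = 20  [(if S₁.hot then S₁.mk else S₁.lim) + 16]
13. n0.hot = false  [S₁.hot == false]
14. n0.wid = 13  [S₁.mk + 9]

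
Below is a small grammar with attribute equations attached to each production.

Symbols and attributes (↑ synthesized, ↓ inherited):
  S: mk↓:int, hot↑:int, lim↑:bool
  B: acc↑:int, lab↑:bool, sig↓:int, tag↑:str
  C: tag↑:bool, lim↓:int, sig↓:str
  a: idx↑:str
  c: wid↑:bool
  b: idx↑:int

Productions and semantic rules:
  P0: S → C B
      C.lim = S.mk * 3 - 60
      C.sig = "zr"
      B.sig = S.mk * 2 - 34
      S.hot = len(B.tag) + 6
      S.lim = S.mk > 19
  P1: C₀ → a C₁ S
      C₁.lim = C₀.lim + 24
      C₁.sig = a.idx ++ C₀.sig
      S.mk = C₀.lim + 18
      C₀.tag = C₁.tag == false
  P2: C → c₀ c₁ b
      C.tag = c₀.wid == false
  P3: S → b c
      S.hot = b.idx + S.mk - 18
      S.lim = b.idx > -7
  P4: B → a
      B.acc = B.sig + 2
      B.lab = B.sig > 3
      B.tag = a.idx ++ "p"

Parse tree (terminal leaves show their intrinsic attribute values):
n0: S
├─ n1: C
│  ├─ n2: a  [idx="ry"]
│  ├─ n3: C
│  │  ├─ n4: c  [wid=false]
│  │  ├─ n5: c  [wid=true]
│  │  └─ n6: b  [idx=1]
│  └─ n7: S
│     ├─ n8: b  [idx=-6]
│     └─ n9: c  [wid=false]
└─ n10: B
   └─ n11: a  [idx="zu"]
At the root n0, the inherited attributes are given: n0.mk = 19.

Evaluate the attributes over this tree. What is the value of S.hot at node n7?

1. n0.mk = 19  [given at root]
2. n1.lim = -3  [S.mk * 3 - 60]
3. n1.sig = "zr"  ["zr"]
4. n2.idx = "ry"  [terminal]
5. n3.lim = 21  [C₀.lim + 24]
6. n3.sig = "ryzr"  [a.idx ++ C₀.sig]
7. n4.wid = false  [terminal]
8. n5.wid = true  [terminal]
9. n6.idx = 1  [terminal]
10. n3.tag = true  [c₀.wid == false]
11. n7.mk = 15  [C₀.lim + 18]
12. n8.idx = -6  [terminal]
13. n9.wid = false  [terminal]
14. n7.hot = -9  [b.idx + S.mk - 18]
15. n7.lim = true  [b.idx > -7]
16. n1.tag = false  [C₁.tag == false]
17. n10.sig = 4  [S.mk * 2 - 34]
18. n11.idx = "zu"  [terminal]
19. n10.acc = 6  [B.sig + 2]
20. n10.lab = true  [B.sig > 3]
21. n10.tag = "zup"  [a.idx ++ "p"]
22. n0.hot = 9  [len(B.tag) + 6]
23. n0.lim = false  [S.mk > 19]

-9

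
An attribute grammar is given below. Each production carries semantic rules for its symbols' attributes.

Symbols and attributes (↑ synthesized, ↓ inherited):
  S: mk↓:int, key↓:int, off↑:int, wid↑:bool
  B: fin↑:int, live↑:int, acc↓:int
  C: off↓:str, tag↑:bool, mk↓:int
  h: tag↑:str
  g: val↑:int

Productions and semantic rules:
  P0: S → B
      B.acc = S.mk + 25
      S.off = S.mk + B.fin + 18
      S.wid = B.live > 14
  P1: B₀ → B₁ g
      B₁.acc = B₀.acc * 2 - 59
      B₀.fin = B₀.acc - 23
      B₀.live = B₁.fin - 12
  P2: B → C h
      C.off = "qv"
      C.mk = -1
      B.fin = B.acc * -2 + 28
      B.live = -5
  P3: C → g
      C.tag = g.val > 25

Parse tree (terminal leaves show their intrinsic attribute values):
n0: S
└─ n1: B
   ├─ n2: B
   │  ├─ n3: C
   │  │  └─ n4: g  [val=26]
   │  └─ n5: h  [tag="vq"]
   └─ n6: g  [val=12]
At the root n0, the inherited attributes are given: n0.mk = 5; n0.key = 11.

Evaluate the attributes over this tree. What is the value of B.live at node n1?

14

1. n0.mk = 5  [given at root]
2. n0.key = 11  [given at root]
3. n1.acc = 30  [S.mk + 25]
4. n2.acc = 1  [B₀.acc * 2 - 59]
5. n3.off = "qv"  ["qv"]
6. n3.mk = -1  [-1]
7. n4.val = 26  [terminal]
8. n3.tag = true  [g.val > 25]
9. n5.tag = "vq"  [terminal]
10. n2.fin = 26  [B.acc * -2 + 28]
11. n2.live = -5  [-5]
12. n6.val = 12  [terminal]
13. n1.fin = 7  [B₀.acc - 23]
14. n1.live = 14  [B₁.fin - 12]
15. n0.off = 30  [S.mk + B.fin + 18]
16. n0.wid = false  [B.live > 14]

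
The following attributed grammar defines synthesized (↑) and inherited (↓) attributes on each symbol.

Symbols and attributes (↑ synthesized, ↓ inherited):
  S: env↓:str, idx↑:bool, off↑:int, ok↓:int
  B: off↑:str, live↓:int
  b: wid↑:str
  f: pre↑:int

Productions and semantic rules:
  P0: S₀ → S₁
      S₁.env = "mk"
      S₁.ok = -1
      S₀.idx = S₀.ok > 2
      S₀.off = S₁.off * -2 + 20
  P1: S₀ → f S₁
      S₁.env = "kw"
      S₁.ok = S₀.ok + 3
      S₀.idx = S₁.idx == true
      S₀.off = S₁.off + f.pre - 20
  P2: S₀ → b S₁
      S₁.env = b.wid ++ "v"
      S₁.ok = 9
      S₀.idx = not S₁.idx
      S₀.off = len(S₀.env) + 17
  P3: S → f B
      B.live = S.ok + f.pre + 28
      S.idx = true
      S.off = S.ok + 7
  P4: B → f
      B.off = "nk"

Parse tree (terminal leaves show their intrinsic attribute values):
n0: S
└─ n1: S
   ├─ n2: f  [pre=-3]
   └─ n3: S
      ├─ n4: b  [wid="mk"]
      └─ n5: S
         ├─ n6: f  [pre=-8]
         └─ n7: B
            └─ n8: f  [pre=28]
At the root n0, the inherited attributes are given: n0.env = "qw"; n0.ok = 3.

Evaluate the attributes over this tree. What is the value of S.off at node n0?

1. n0.env = "qw"  [given at root]
2. n0.ok = 3  [given at root]
3. n1.env = "mk"  ["mk"]
4. n1.ok = -1  [-1]
5. n2.pre = -3  [terminal]
6. n3.env = "kw"  ["kw"]
7. n3.ok = 2  [S₀.ok + 3]
8. n4.wid = "mk"  [terminal]
9. n5.env = "mkv"  [b.wid ++ "v"]
10. n5.ok = 9  [9]
11. n6.pre = -8  [terminal]
12. n7.live = 29  [S.ok + f.pre + 28]
13. n8.pre = 28  [terminal]
14. n7.off = "nk"  ["nk"]
15. n5.idx = true  [true]
16. n5.off = 16  [S.ok + 7]
17. n3.idx = false  [not S₁.idx]
18. n3.off = 19  [len(S₀.env) + 17]
19. n1.idx = false  [S₁.idx == true]
20. n1.off = -4  [S₁.off + f.pre - 20]
21. n0.idx = true  [S₀.ok > 2]
22. n0.off = 28  [S₁.off * -2 + 20]

28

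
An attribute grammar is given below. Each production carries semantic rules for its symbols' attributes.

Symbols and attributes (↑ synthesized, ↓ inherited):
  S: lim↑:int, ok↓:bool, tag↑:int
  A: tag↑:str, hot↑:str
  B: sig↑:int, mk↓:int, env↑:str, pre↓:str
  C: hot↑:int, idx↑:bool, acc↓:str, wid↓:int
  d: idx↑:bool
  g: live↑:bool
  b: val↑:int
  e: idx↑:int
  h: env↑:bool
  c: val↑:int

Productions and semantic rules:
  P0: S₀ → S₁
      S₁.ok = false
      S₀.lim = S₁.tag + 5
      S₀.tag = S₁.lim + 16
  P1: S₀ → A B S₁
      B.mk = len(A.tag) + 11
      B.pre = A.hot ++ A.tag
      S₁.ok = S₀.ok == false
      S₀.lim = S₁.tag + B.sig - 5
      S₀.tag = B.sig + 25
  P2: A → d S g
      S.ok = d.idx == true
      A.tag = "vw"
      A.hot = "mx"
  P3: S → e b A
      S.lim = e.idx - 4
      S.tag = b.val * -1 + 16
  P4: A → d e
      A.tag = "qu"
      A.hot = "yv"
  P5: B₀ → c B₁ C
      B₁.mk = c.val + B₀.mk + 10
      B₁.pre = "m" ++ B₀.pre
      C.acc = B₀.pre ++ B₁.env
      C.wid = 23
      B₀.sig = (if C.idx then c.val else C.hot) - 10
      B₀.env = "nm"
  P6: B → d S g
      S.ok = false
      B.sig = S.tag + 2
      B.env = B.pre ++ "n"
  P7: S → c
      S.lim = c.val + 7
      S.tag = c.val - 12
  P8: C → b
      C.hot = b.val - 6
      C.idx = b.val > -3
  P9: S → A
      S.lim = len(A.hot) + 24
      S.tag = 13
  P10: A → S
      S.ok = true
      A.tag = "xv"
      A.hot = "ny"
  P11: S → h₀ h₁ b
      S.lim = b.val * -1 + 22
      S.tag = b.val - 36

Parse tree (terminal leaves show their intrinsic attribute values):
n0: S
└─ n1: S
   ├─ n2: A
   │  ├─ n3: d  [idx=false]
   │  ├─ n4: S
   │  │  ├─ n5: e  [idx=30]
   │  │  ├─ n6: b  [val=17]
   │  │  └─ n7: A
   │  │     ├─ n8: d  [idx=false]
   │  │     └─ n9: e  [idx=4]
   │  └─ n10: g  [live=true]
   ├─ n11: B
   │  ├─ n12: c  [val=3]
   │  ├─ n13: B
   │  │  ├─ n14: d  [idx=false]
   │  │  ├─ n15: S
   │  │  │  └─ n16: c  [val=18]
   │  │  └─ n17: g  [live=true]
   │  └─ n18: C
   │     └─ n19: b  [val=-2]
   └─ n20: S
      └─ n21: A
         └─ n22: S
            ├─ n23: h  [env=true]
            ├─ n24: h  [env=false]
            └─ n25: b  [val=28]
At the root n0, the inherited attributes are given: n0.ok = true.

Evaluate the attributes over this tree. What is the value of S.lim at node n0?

23

1. n0.ok = true  [given at root]
2. n1.ok = false  [false]
3. n3.idx = false  [terminal]
4. n4.ok = false  [d.idx == true]
5. n5.idx = 30  [terminal]
6. n6.val = 17  [terminal]
7. n8.idx = false  [terminal]
8. n9.idx = 4  [terminal]
9. n7.tag = "qu"  ["qu"]
10. n7.hot = "yv"  ["yv"]
11. n4.lim = 26  [e.idx - 4]
12. n4.tag = -1  [b.val * -1 + 16]
13. n10.live = true  [terminal]
14. n2.tag = "vw"  ["vw"]
15. n2.hot = "mx"  ["mx"]
16. n11.mk = 13  [len(A.tag) + 11]
17. n11.pre = "mxvw"  [A.hot ++ A.tag]
18. n12.val = 3  [terminal]
19. n13.mk = 26  [c.val + B₀.mk + 10]
20. n13.pre = "mmxvw"  ["m" ++ B₀.pre]
21. n14.idx = false  [terminal]
22. n15.ok = false  [false]
23. n16.val = 18  [terminal]
24. n15.lim = 25  [c.val + 7]
25. n15.tag = 6  [c.val - 12]
26. n17.live = true  [terminal]
27. n13.sig = 8  [S.tag + 2]
28. n13.env = "mmxvwn"  [B.pre ++ "n"]
29. n18.acc = "mxvwmmxvwn"  [B₀.pre ++ B₁.env]
30. n18.wid = 23  [23]
31. n19.val = -2  [terminal]
32. n18.hot = -8  [b.val - 6]
33. n18.idx = true  [b.val > -3]
34. n11.sig = -7  [(if C.idx then c.val else C.hot) - 10]
35. n11.env = "nm"  ["nm"]
36. n20.ok = true  [S₀.ok == false]
37. n22.ok = true  [true]
38. n23.env = true  [terminal]
39. n24.env = false  [terminal]
40. n25.val = 28  [terminal]
41. n22.lim = -6  [b.val * -1 + 22]
42. n22.tag = -8  [b.val - 36]
43. n21.tag = "xv"  ["xv"]
44. n21.hot = "ny"  ["ny"]
45. n20.lim = 26  [len(A.hot) + 24]
46. n20.tag = 13  [13]
47. n1.lim = 1  [S₁.tag + B.sig - 5]
48. n1.tag = 18  [B.sig + 25]
49. n0.lim = 23  [S₁.tag + 5]
50. n0.tag = 17  [S₁.lim + 16]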